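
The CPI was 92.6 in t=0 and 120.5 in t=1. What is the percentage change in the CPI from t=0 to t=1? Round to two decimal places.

30.13%

Change = (120.5 − 92.6) / 92.6 × 100
       = 27.9 / 92.6 × 100 = 30.1296%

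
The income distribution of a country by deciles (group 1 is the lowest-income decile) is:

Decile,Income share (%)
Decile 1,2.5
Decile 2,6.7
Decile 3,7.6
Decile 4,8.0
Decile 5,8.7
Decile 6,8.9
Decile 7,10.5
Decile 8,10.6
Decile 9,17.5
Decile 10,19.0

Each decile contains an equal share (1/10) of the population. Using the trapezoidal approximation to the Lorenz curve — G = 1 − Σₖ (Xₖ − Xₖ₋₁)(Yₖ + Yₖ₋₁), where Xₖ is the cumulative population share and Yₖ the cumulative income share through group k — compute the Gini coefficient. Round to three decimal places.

Cumulative income shares Yₖ: 0.0250, 0.0920, 0.1680, 0.2480, 0.3350, 0.4240, 0.5290, 0.6350, 0.8100, 1.0000
Σ (Xₖ−Xₖ₋₁)(Yₖ+Yₖ₋₁) = (1/10)(0.0250+0.0000) + (1/10)(0.0920+0.0250) + (1/10)(0.1680+0.0920) + (1/10)(0.2480+0.1680) + (1/10)(0.3350+0.2480) + (1/10)(0.4240+0.3350) + (1/10)(0.5290+0.4240) + (1/10)(0.6350+0.5290) + (1/10)(0.8100+0.6350) + (1/10)(1.0000+0.8100)
  = 0.0025 + 0.0117 + 0.0260 + 0.0416 + 0.0583 + 0.0759 + 0.0953 + 0.1164 + 0.1445 + 0.1810 = 0.7532
G = 1 − 0.7532 = 0.2468

0.247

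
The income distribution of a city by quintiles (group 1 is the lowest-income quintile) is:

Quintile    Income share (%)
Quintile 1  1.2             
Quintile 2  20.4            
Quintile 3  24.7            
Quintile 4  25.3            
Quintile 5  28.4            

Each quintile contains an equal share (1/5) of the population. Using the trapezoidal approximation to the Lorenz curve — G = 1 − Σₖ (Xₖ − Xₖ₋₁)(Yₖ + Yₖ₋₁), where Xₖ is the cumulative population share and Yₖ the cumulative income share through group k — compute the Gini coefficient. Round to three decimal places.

0.237

Cumulative income shares Yₖ: 0.0120, 0.2160, 0.4630, 0.7160, 1.0000
Σ (Xₖ−Xₖ₋₁)(Yₖ+Yₖ₋₁) = (1/5)(0.0120+0.0000) + (1/5)(0.2160+0.0120) + (1/5)(0.4630+0.2160) + (1/5)(0.7160+0.4630) + (1/5)(1.0000+0.7160)
  = 0.0024 + 0.0456 + 0.1358 + 0.2358 + 0.3432 = 0.7628
G = 1 − 0.7628 = 0.2372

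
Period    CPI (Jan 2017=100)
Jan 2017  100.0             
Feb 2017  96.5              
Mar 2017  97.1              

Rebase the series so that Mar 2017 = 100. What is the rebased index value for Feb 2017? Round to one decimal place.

Rebased(Feb 2017) = 96.5 / 97.1 × 100 = 99.3821

99.4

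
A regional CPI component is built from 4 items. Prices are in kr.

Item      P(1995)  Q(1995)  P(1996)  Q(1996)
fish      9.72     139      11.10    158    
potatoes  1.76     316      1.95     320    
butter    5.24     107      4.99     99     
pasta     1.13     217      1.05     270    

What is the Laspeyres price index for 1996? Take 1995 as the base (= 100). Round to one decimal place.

107.7

Laspeyres price index uses base-period quantities as weights.
ΣP(1996)·Q(1995) = 11.10×139 + 1.95×316 + 4.99×107 + 1.05×217 = 1542.9 + 616.2 + 533.93 + 227.85 = 2920.88
ΣP(1995)·Q(1995) = 9.72×139 + 1.76×316 + 5.24×107 + 1.13×217 = 1351.08 + 556.16 + 560.68 + 245.21 = 2713.13
Index = 2920.88 / 2713.13 × 100 = 107.6572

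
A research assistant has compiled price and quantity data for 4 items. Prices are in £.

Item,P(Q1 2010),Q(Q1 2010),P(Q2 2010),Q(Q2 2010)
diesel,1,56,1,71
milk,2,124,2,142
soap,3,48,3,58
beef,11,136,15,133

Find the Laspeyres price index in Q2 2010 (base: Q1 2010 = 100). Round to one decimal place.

Laspeyres price index uses base-period quantities as weights.
ΣP(Q2 2010)·Q(Q1 2010) = 1×56 + 2×124 + 3×48 + 15×136 = 56 + 248 + 144 + 2040 = 2488
ΣP(Q1 2010)·Q(Q1 2010) = 1×56 + 2×124 + 3×48 + 11×136 = 56 + 248 + 144 + 1496 = 1944
Index = 2488 / 1944 × 100 = 127.9835

128.0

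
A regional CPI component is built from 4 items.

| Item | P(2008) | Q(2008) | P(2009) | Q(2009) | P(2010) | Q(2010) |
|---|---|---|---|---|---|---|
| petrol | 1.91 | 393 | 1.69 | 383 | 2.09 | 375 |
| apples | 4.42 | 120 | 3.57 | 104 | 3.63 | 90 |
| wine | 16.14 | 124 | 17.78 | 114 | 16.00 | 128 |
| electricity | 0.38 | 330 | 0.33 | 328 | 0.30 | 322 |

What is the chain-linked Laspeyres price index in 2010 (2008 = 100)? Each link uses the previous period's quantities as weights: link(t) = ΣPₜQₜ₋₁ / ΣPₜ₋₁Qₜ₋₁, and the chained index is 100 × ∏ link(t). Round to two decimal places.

98.26

Link 2008→2009:
ΣP(2009)Q(2008) = 1.69×393 + 3.57×120 + 17.78×124 + 0.33×330 = 664.17 + 428.4 + 2204.72 + 108.9 = 3406.19
ΣP(2008)Q(2008) = 1.91×393 + 4.42×120 + 16.14×124 + 0.38×330 = 750.63 + 530.4 + 2001.36 + 125.4 = 3407.79
link = 3406.19/3407.79 = 0.999530
Link 2009→2010:
ΣP(2010)Q(2009) = 2.09×383 + 3.63×104 + 16.00×114 + 0.30×328 = 800.47 + 377.52 + 1824 + 98.4 = 3100.39
ΣP(2009)Q(2009) = 1.69×383 + 3.57×104 + 17.78×114 + 0.33×328 = 647.27 + 371.28 + 2026.92 + 108.24 = 3153.71
link = 3100.39/3153.71 = 0.983093
Chained index = 100 × 0.999530 × 0.983093 = 98.2631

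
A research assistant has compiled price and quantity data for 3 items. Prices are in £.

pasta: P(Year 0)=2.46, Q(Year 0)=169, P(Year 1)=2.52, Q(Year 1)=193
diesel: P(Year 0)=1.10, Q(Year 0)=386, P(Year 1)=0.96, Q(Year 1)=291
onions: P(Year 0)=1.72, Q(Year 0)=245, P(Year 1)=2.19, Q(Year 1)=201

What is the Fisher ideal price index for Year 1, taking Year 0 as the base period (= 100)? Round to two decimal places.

Laspeyres component (base-period weights):
ΣP(Year 1)Q(Year 0) = 2.52×169 + 0.96×386 + 2.19×245 = 425.88 + 370.56 + 536.55 = 1332.99
ΣP(Year 0)Q(Year 0) = 2.46×169 + 1.10×386 + 1.72×245 = 415.74 + 424.6 + 421.4 = 1261.74
L = 1332.99 / 1261.74 × 100 = 105.6470
Paasche component (current-period weights):
ΣP(Year 1)Q(Year 1) = 2.52×193 + 0.96×291 + 2.19×201 = 486.36 + 279.36 + 440.19 = 1205.91
ΣP(Year 0)Q(Year 1) = 2.46×193 + 1.10×291 + 1.72×201 = 474.78 + 320.1 + 345.72 = 1140.6
P = 1205.91 / 1140.6 × 100 = 105.7259
Fisher = √(L × P) = √(105.6470 × 105.7259) = 105.6864

105.69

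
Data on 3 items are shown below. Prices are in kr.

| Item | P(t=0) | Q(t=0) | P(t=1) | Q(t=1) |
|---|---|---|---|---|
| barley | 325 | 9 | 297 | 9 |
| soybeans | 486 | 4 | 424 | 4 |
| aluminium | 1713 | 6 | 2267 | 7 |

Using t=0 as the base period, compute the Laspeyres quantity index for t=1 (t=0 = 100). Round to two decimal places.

111.31

Laspeyres quantity index uses base-period prices as weights.
ΣP(t=0)·Q(t=1) = 325×9 + 486×4 + 1713×7 = 2925 + 1944 + 11991 = 16860
ΣP(t=0)·Q(t=0) = 325×9 + 486×4 + 1713×6 = 2925 + 1944 + 10278 = 15147
Index = 16860 / 15147 × 100 = 111.3092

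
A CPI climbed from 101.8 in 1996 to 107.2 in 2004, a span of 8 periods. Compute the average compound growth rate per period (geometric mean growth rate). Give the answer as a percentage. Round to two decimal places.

0.65%

Growth factor = (107.2/101.8)^(1/8) = (1.053045)^(1/8) = 1.006482
Growth rate = 1.006482 − 1 = 0.006482 = 0.6482%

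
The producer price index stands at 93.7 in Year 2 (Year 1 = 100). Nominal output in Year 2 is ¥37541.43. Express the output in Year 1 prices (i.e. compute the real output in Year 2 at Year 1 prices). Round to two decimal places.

Real = Nominal ÷ (Index/100) = 37541.43 ÷ (93.7/100)
     = 37541.43 ÷ 0.937 = 40065.5603

40065.56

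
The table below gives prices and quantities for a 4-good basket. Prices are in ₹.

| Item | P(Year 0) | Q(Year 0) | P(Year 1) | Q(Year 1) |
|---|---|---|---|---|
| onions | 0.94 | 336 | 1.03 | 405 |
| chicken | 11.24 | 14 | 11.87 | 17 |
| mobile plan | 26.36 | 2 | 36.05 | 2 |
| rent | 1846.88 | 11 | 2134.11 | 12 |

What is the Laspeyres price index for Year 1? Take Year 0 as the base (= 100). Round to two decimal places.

115.44

Laspeyres price index uses base-period quantities as weights.
ΣP(Year 1)·Q(Year 0) = 1.03×336 + 11.87×14 + 36.05×2 + 2134.11×11 = 346.08 + 166.18 + 72.1 + 23475.21 = 24059.57
ΣP(Year 0)·Q(Year 0) = 0.94×336 + 11.24×14 + 26.36×2 + 1846.88×11 = 315.84 + 157.36 + 52.72 + 20315.68 = 20841.6
Index = 24059.57 / 20841.6 × 100 = 115.4401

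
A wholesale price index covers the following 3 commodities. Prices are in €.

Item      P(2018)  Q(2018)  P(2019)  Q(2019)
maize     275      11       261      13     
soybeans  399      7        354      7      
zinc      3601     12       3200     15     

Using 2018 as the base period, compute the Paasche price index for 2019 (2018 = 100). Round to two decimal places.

Paasche price index uses current-period quantities as weights.
ΣP(2019)·Q(2019) = 261×13 + 354×7 + 3200×15 = 3393 + 2478 + 48000 = 53871
ΣP(2018)·Q(2019) = 275×13 + 399×7 + 3601×15 = 3575 + 2793 + 54015 = 60383
Index = 53871 / 60383 × 100 = 89.2155

89.22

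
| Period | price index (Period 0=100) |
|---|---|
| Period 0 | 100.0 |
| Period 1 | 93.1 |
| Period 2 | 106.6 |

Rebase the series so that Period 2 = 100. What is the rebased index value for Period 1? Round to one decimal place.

Rebased(Period 1) = 93.1 / 106.6 × 100 = 87.3358

87.3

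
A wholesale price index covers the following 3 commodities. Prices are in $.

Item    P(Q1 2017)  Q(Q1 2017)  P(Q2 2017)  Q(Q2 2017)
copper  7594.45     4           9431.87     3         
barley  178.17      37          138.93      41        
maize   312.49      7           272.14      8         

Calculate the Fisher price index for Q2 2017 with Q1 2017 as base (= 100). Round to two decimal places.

Laspeyres component (base-period weights):
ΣP(Q2 2017)Q(Q1 2017) = 9431.87×4 + 138.93×37 + 272.14×7 = 37727.48 + 5140.41 + 1904.98 = 44772.87
ΣP(Q1 2017)Q(Q1 2017) = 7594.45×4 + 178.17×37 + 312.49×7 = 30377.8 + 6592.29 + 2187.43 = 39157.52
L = 44772.87 / 39157.52 × 100 = 114.3404
Paasche component (current-period weights):
ΣP(Q2 2017)Q(Q2 2017) = 9431.87×3 + 138.93×41 + 272.14×8 = 28295.61 + 5696.13 + 2177.12 = 36168.86
ΣP(Q1 2017)Q(Q2 2017) = 7594.45×3 + 178.17×41 + 312.49×8 = 22783.35 + 7304.97 + 2499.92 = 32588.24
P = 36168.86 / 32588.24 × 100 = 110.9875
Fisher = √(L × P) = √(114.3404 × 110.9875) = 112.6515

112.65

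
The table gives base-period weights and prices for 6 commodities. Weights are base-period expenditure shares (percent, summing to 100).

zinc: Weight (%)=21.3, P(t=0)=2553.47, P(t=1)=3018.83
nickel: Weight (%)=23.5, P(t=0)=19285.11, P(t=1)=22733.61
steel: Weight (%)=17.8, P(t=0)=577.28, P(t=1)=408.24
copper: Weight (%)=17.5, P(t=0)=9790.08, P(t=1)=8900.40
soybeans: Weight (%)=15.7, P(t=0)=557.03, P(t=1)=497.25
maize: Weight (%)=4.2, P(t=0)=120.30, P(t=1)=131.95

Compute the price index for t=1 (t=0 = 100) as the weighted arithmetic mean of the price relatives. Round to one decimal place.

100.0

zinc: 21.3 × (3018.83/2553.47) = 21.3 × 1.182246 = 25.1818
nickel: 23.5 × (22733.61/19285.11) = 23.5 × 1.178817 = 27.7022
steel: 17.8 × (408.24/577.28) = 17.8 × 0.707178 = 12.5878
copper: 17.5 × (8900.40/9790.08) = 17.5 × 0.909124 = 15.9097
soybeans: 15.7 × (497.25/557.03) = 15.7 × 0.892681 = 14.0151
maize: 4.2 × (131.95/120.30) = 4.2 × 1.096841 = 4.6067
Index = Σ wᵢ·(p₁ᵢ/p₀ᵢ) = 25.1818 + 27.7022 + 12.5878 + 15.9097 + 14.0151 + 4.6067 = 100.0033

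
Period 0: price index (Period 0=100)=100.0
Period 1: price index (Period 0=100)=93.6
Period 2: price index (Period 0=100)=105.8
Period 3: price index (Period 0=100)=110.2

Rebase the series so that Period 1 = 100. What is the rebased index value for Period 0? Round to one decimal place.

Rebased(Period 0) = 100.0 / 93.6 × 100 = 106.8376

106.8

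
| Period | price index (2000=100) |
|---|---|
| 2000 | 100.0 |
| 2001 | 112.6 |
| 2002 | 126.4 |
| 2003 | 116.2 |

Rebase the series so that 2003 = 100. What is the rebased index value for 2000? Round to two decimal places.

86.06

Rebased(2000) = 100.0 / 116.2 × 100 = 86.0585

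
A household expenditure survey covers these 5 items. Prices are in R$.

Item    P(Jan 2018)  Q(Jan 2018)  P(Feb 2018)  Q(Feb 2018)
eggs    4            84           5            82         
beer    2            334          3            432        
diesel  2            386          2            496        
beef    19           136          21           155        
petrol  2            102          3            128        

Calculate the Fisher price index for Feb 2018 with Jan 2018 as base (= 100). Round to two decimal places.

117.52

Laspeyres component (base-period weights):
ΣP(Feb 2018)Q(Jan 2018) = 5×84 + 3×334 + 2×386 + 21×136 + 3×102 = 420 + 1002 + 772 + 2856 + 306 = 5356
ΣP(Jan 2018)Q(Jan 2018) = 4×84 + 2×334 + 2×386 + 19×136 + 2×102 = 336 + 668 + 772 + 2584 + 204 = 4564
L = 5356 / 4564 × 100 = 117.3532
Paasche component (current-period weights):
ΣP(Feb 2018)Q(Feb 2018) = 5×82 + 3×432 + 2×496 + 21×155 + 3×128 = 410 + 1296 + 992 + 3255 + 384 = 6337
ΣP(Jan 2018)Q(Feb 2018) = 4×82 + 2×432 + 2×496 + 19×155 + 2×128 = 328 + 864 + 992 + 2945 + 256 = 5385
P = 6337 / 5385 × 100 = 117.6787
Fisher = √(L × P) = √(117.3532 × 117.6787) = 117.5159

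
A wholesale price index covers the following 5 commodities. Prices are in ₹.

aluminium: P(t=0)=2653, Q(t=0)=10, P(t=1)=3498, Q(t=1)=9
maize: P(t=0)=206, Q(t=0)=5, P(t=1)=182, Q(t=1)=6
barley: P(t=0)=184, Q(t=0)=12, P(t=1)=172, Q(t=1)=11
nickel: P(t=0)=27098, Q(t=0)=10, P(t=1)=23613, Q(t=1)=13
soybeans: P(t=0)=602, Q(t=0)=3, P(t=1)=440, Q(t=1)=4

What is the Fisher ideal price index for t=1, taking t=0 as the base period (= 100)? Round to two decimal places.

90.45

Laspeyres component (base-period weights):
ΣP(t=1)Q(t=0) = 3498×10 + 182×5 + 172×12 + 23613×10 + 440×3 = 34980 + 910 + 2064 + 236130 + 1320 = 275404
ΣP(t=0)Q(t=0) = 2653×10 + 206×5 + 184×12 + 27098×10 + 602×3 = 26530 + 1030 + 2208 + 270980 + 1806 = 302554
L = 275404 / 302554 × 100 = 91.0264
Paasche component (current-period weights):
ΣP(t=1)Q(t=1) = 3498×9 + 182×6 + 172×11 + 23613×13 + 440×4 = 31482 + 1092 + 1892 + 306969 + 1760 = 343195
ΣP(t=0)Q(t=1) = 2653×9 + 206×6 + 184×11 + 27098×13 + 602×4 = 23877 + 1236 + 2024 + 352274 + 2408 = 381819
P = 343195 / 381819 × 100 = 89.8842
Fisher = √(L × P) = √(91.0264 × 89.8842) = 90.4535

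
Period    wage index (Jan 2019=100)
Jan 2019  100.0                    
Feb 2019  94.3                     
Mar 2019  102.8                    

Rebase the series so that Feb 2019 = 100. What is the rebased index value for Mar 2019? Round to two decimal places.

Rebased(Mar 2019) = 102.8 / 94.3 × 100 = 109.0138

109.01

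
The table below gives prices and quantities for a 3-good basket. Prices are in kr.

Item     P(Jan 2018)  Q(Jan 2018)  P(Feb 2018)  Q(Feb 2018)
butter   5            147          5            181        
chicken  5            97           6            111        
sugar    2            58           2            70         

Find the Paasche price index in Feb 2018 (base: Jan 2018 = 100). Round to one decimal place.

106.9

Paasche price index uses current-period quantities as weights.
ΣP(Feb 2018)·Q(Feb 2018) = 5×181 + 6×111 + 2×70 = 905 + 666 + 140 = 1711
ΣP(Jan 2018)·Q(Feb 2018) = 5×181 + 5×111 + 2×70 = 905 + 555 + 140 = 1600
Index = 1711 / 1600 × 100 = 106.9375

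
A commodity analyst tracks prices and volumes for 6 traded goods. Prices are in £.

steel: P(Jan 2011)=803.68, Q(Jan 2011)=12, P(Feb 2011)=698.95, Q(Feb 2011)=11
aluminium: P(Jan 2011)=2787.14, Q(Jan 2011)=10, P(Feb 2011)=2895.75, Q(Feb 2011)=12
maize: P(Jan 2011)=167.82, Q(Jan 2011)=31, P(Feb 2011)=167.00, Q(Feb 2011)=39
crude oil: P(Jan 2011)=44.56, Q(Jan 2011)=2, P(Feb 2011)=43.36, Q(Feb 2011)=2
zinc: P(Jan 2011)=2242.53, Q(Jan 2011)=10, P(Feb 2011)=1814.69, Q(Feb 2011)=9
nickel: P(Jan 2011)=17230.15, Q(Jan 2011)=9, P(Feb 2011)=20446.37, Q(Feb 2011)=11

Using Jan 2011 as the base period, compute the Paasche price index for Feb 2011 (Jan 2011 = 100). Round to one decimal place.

Paasche price index uses current-period quantities as weights.
ΣP(Feb 2011)·Q(Feb 2011) = 698.95×11 + 2895.75×12 + 167.00×39 + 43.36×2 + 1814.69×9 + 20446.37×11 = 7688.45 + 34749 + 6513 + 86.72 + 16332.21 + 224910.07 = 290279.45
ΣP(Jan 2011)·Q(Feb 2011) = 803.68×11 + 2787.14×12 + 167.82×39 + 44.56×2 + 2242.53×9 + 17230.15×11 = 8840.48 + 33445.68 + 6544.98 + 89.12 + 20182.77 + 189531.65 = 258634.68
Index = 290279.45 / 258634.68 × 100 = 112.2353

112.2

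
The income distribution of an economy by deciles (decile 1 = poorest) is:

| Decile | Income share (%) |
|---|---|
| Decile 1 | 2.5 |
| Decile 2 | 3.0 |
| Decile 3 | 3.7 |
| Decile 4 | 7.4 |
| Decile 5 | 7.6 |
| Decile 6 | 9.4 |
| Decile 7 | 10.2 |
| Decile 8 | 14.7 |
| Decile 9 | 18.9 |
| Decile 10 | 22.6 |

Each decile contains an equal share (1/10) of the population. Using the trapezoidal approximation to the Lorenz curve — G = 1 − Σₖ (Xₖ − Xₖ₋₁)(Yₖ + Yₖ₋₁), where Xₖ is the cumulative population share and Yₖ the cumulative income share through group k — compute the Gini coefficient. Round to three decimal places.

Cumulative income shares Yₖ: 0.0250, 0.0550, 0.0920, 0.1660, 0.2420, 0.3360, 0.4380, 0.5850, 0.7740, 1.0000
Σ (Xₖ−Xₖ₋₁)(Yₖ+Yₖ₋₁) = (1/10)(0.0250+0.0000) + (1/10)(0.0550+0.0250) + (1/10)(0.0920+0.0550) + (1/10)(0.1660+0.0920) + (1/10)(0.2420+0.1660) + (1/10)(0.3360+0.2420) + (1/10)(0.4380+0.3360) + (1/10)(0.5850+0.4380) + (1/10)(0.7740+0.5850) + (1/10)(1.0000+0.7740)
  = 0.0025 + 0.0080 + 0.0147 + 0.0258 + 0.0408 + 0.0578 + 0.0774 + 0.1023 + 0.1359 + 0.1774 = 0.6426
G = 1 − 0.6426 = 0.3574

0.357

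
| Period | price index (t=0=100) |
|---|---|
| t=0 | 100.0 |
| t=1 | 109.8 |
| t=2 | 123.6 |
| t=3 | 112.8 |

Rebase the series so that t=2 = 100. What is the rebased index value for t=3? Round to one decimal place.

91.3

Rebased(t=3) = 112.8 / 123.6 × 100 = 91.2621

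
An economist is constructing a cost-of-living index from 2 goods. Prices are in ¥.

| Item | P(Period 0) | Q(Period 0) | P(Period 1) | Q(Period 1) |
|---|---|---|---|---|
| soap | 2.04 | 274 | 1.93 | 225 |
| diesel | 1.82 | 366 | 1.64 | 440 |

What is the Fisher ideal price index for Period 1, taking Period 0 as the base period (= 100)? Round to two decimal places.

Laspeyres component (base-period weights):
ΣP(Period 1)Q(Period 0) = 1.93×274 + 1.64×366 = 528.82 + 600.24 = 1129.06
ΣP(Period 0)Q(Period 0) = 2.04×274 + 1.82×366 = 558.96 + 666.12 = 1225.08
L = 1129.06 / 1225.08 × 100 = 92.1621
Paasche component (current-period weights):
ΣP(Period 1)Q(Period 1) = 1.93×225 + 1.64×440 = 434.25 + 721.6 = 1155.85
ΣP(Period 0)Q(Period 1) = 2.04×225 + 1.82×440 = 459 + 800.8 = 1259.8
P = 1155.85 / 1259.8 × 100 = 91.7487
Fisher = √(L × P) = √(92.1621 × 91.7487) = 91.9552

91.96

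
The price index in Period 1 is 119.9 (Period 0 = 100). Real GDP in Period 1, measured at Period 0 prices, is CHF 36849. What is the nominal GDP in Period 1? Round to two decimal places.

Nominal = Real × (Index/100) = 36849 × (119.9/100)
        = 36849 × 1.199 = 44181.9510

44181.95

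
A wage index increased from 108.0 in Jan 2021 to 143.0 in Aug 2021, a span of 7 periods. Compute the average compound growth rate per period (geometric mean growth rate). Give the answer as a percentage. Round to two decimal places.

4.09%

Growth factor = (143.0/108.0)^(1/7) = (1.324074)^(1/7) = 1.040917
Growth rate = 1.040917 − 1 = 0.040917 = 4.0917%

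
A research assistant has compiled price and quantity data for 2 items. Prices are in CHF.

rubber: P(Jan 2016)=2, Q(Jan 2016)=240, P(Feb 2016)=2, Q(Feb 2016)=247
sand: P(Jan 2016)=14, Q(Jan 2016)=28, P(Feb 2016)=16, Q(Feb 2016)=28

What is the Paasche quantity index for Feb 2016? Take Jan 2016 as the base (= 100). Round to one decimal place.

Paasche quantity index uses current-period prices as weights.
ΣP(Feb 2016)·Q(Feb 2016) = 2×247 + 16×28 = 494 + 448 = 942
ΣP(Feb 2016)·Q(Jan 2016) = 2×240 + 16×28 = 480 + 448 = 928
Index = 942 / 928 × 100 = 101.5086

101.5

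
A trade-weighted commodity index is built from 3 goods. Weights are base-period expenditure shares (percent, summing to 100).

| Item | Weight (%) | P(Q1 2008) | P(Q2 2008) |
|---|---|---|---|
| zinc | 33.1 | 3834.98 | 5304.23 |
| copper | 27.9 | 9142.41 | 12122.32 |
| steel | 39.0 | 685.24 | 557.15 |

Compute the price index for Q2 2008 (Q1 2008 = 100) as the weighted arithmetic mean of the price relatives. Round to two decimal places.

114.48

zinc: 33.1 × (5304.23/3834.98) = 33.1 × 1.383118 = 45.7812
copper: 27.9 × (12122.32/9142.41) = 27.9 × 1.325944 = 36.9938
steel: 39.0 × (557.15/685.24) = 39.0 × 0.813073 = 31.7098
Index = Σ wᵢ·(p₁ᵢ/p₀ᵢ) = 45.7812 + 36.9938 + 31.7098 = 114.4849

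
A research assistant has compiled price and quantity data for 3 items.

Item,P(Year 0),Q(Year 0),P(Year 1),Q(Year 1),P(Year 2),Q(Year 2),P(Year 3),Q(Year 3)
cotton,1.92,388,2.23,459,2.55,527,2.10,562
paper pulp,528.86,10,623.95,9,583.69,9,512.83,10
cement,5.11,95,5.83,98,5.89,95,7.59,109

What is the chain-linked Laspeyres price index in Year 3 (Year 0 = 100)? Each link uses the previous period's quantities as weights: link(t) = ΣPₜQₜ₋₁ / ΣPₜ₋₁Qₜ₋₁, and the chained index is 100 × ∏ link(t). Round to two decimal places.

Link Year 0→Year 1:
ΣP(Year 1)Q(Year 0) = 2.23×388 + 623.95×10 + 5.83×95 = 865.24 + 6239.5 + 553.85 = 7658.59
ΣP(Year 0)Q(Year 0) = 1.92×388 + 528.86×10 + 5.11×95 = 744.96 + 5288.6 + 485.45 = 6519.01
link = 7658.59/6519.01 = 1.174809
Link Year 1→Year 2:
ΣP(Year 2)Q(Year 1) = 2.55×459 + 583.69×9 + 5.89×98 = 1170.45 + 5253.21 + 577.22 = 7000.88
ΣP(Year 1)Q(Year 1) = 2.23×459 + 623.95×9 + 5.83×98 = 1023.57 + 5615.55 + 571.34 = 7210.46
link = 7000.88/7210.46 = 0.970934
Link Year 2→Year 3:
ΣP(Year 3)Q(Year 2) = 2.10×527 + 512.83×9 + 7.59×95 = 1106.7 + 4615.47 + 721.05 = 6443.22
ΣP(Year 2)Q(Year 2) = 2.55×527 + 583.69×9 + 5.89×95 = 1343.85 + 5253.21 + 559.55 = 7156.61
link = 6443.22/7156.61 = 0.900317
Chained index = 100 × 1.174809 × 0.970934 × 0.900317 = 102.6957

102.70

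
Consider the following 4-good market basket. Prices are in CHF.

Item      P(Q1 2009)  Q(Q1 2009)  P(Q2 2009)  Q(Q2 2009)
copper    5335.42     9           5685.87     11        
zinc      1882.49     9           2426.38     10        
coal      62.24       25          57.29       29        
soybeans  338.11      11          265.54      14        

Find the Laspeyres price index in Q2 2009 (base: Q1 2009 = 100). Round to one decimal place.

Laspeyres price index uses base-period quantities as weights.
ΣP(Q2 2009)·Q(Q1 2009) = 5685.87×9 + 2426.38×9 + 57.29×25 + 265.54×11 = 51172.83 + 21837.42 + 1432.25 + 2920.94 = 77363.44
ΣP(Q1 2009)·Q(Q1 2009) = 5335.42×9 + 1882.49×9 + 62.24×25 + 338.11×11 = 48018.78 + 16942.41 + 1556 + 3719.21 = 70236.4
Index = 77363.44 / 70236.4 × 100 = 110.1472

110.1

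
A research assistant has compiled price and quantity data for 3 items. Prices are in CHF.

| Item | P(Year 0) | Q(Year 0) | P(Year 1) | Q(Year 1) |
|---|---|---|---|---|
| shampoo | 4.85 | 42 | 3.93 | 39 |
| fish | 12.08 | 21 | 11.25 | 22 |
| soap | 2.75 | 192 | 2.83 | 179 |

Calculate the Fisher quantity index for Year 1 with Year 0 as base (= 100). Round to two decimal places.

96.08

Laspeyres component (base-period weights):
ΣP(Year 0)Q(Year 1) = 4.85×39 + 12.08×22 + 2.75×179 = 189.15 + 265.76 + 492.25 = 947.16
ΣP(Year 0)Q(Year 0) = 4.85×42 + 12.08×21 + 2.75×192 = 203.7 + 253.68 + 528 = 985.38
L = 947.16 / 985.38 × 100 = 96.1213
Paasche component (current-period weights):
ΣP(Year 1)Q(Year 1) = 3.93×39 + 11.25×22 + 2.83×179 = 153.27 + 247.5 + 506.57 = 907.34
ΣP(Year 1)Q(Year 0) = 3.93×42 + 11.25×21 + 2.83×192 = 165.06 + 236.25 + 543.36 = 944.67
P = 907.34 / 944.67 × 100 = 96.0484
Fisher = √(L × P) = √(96.1213 × 96.0484) = 96.0848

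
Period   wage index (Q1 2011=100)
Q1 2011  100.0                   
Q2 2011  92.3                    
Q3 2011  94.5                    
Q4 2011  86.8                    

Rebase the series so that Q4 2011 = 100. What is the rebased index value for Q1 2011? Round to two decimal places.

Rebased(Q1 2011) = 100.0 / 86.8 × 100 = 115.2074

115.21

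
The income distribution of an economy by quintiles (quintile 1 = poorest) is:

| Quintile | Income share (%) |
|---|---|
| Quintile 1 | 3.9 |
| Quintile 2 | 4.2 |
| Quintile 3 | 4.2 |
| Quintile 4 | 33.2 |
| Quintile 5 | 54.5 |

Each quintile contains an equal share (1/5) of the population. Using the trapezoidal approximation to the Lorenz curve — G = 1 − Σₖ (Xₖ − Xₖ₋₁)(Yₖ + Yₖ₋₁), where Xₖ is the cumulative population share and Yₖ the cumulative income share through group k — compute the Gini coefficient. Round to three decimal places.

0.521

Cumulative income shares Yₖ: 0.0390, 0.0810, 0.1230, 0.4550, 1.0000
Σ (Xₖ−Xₖ₋₁)(Yₖ+Yₖ₋₁) = (1/5)(0.0390+0.0000) + (1/5)(0.0810+0.0390) + (1/5)(0.1230+0.0810) + (1/5)(0.4550+0.1230) + (1/5)(1.0000+0.4550)
  = 0.0078 + 0.0240 + 0.0408 + 0.1156 + 0.2910 = 0.4792
G = 1 − 0.4792 = 0.5208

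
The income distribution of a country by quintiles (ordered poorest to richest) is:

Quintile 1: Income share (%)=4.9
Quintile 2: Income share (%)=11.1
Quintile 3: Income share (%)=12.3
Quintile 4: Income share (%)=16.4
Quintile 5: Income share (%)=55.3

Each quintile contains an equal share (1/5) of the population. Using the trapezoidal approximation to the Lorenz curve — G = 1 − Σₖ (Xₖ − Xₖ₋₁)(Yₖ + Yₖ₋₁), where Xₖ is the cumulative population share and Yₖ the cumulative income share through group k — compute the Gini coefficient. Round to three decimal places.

Cumulative income shares Yₖ: 0.0490, 0.1600, 0.2830, 0.4470, 1.0000
Σ (Xₖ−Xₖ₋₁)(Yₖ+Yₖ₋₁) = (1/5)(0.0490+0.0000) + (1/5)(0.1600+0.0490) + (1/5)(0.2830+0.1600) + (1/5)(0.4470+0.2830) + (1/5)(1.0000+0.4470)
  = 0.0098 + 0.0418 + 0.0886 + 0.1460 + 0.2894 = 0.5756
G = 1 − 0.5756 = 0.4244

0.424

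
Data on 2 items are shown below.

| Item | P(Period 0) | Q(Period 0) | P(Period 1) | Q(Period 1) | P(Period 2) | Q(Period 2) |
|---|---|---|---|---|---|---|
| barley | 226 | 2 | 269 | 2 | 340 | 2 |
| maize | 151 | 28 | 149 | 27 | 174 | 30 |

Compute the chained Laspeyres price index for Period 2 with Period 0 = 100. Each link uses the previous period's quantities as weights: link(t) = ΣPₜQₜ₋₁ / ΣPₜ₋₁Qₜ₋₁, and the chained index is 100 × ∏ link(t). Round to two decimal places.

Link Period 0→Period 1:
ΣP(Period 1)Q(Period 0) = 269×2 + 149×28 = 538 + 4172 = 4710
ΣP(Period 0)Q(Period 0) = 226×2 + 151×28 = 452 + 4228 = 4680
link = 4710/4680 = 1.006410
Link Period 1→Period 2:
ΣP(Period 2)Q(Period 1) = 340×2 + 174×27 = 680 + 4698 = 5378
ΣP(Period 1)Q(Period 1) = 269×2 + 149×27 = 538 + 4023 = 4561
link = 5378/4561 = 1.179127
Chained index = 100 × 1.006410 × 1.179127 = 118.6686

118.67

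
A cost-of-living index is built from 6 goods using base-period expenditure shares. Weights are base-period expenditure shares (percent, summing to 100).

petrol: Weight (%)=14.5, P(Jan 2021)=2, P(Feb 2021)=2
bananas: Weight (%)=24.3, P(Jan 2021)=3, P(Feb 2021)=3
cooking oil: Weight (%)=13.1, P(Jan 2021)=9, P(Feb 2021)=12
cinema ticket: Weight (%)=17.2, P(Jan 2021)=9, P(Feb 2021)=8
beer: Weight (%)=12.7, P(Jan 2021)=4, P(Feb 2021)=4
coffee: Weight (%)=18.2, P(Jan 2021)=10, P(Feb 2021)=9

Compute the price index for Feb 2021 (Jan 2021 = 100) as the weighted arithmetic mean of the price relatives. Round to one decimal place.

100.6

petrol: 14.5 × (2/2) = 14.5 × 1.000000 = 14.5000
bananas: 24.3 × (3/3) = 24.3 × 1.000000 = 24.3000
cooking oil: 13.1 × (12/9) = 13.1 × 1.333333 = 17.4667
cinema ticket: 17.2 × (8/9) = 17.2 × 0.888889 = 15.2889
beer: 12.7 × (4/4) = 12.7 × 1.000000 = 12.7000
coffee: 18.2 × (9/10) = 18.2 × 0.900000 = 16.3800
Index = Σ wᵢ·(p₁ᵢ/p₀ᵢ) = 14.5000 + 24.3000 + 17.4667 + 15.2889 + 12.7000 + 16.3800 = 100.6356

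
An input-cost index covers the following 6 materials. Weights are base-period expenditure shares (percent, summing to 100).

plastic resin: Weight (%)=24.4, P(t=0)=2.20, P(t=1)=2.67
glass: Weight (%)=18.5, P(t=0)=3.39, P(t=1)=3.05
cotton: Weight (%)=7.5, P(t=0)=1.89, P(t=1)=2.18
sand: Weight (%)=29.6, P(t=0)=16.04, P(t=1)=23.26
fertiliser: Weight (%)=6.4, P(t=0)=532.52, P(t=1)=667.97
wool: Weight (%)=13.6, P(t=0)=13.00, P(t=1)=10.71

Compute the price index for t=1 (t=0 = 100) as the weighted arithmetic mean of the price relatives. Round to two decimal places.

117.06

plastic resin: 24.4 × (2.67/2.20) = 24.4 × 1.213636 = 29.6127
glass: 18.5 × (3.05/3.39) = 18.5 × 0.899705 = 16.6445
cotton: 7.5 × (2.18/1.89) = 7.5 × 1.153439 = 8.6508
sand: 29.6 × (23.26/16.04) = 29.6 × 1.450125 = 42.9237
fertiliser: 6.4 × (667.97/532.52) = 6.4 × 1.254357 = 8.0279
wool: 13.6 × (10.71/13.00) = 13.6 × 0.823846 = 11.2043
Index = Σ wᵢ·(p₁ᵢ/p₀ᵢ) = 29.6127 + 16.6445 + 8.6508 + 42.9237 + 8.0279 + 11.2043 = 117.0639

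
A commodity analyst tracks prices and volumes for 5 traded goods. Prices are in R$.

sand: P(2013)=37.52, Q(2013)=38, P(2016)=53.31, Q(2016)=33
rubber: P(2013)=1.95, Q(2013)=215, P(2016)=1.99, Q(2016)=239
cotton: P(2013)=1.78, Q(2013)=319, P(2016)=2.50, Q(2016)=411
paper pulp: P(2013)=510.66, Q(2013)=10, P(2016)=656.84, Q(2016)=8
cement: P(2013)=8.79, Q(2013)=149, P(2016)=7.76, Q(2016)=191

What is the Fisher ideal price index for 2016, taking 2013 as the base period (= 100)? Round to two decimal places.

Laspeyres component (base-period weights):
ΣP(2016)Q(2013) = 53.31×38 + 1.99×215 + 2.50×319 + 656.84×10 + 7.76×149 = 2025.78 + 427.85 + 797.5 + 6568.4 + 1156.24 = 10975.77
ΣP(2013)Q(2013) = 37.52×38 + 1.95×215 + 1.78×319 + 510.66×10 + 8.79×149 = 1425.76 + 419.25 + 567.82 + 5106.6 + 1309.71 = 8829.14
L = 10975.77 / 8829.14 × 100 = 124.3130
Paasche component (current-period weights):
ΣP(2016)Q(2016) = 53.31×33 + 1.99×239 + 2.50×411 + 656.84×8 + 7.76×191 = 1759.23 + 475.61 + 1027.5 + 5254.72 + 1482.16 = 9999.22
ΣP(2013)Q(2016) = 37.52×33 + 1.95×239 + 1.78×411 + 510.66×8 + 8.79×191 = 1238.16 + 466.05 + 731.58 + 4085.28 + 1678.89 = 8199.96
P = 9999.22 / 8199.96 × 100 = 121.9423
Fisher = √(L × P) = √(124.3130 × 121.9423) = 123.1220

123.12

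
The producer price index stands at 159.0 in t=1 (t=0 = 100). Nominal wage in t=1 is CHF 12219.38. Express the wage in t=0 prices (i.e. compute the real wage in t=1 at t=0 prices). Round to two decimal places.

Real = Nominal ÷ (Index/100) = 12219.38 ÷ (159.0/100)
     = 12219.38 ÷ 1.590 = 7685.1447

7685.14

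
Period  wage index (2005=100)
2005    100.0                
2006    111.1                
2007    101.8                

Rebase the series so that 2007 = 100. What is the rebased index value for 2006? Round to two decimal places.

Rebased(2006) = 111.1 / 101.8 × 100 = 109.1356

109.14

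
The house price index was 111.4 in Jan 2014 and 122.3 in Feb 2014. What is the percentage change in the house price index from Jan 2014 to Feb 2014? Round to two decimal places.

9.78%

Change = (122.3 − 111.4) / 111.4 × 100
       = 10.9 / 111.4 × 100 = 9.7846%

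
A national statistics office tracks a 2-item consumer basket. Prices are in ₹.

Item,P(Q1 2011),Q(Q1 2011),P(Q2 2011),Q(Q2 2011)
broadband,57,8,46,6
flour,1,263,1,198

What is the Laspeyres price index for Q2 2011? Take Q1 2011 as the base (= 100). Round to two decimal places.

87.76

Laspeyres price index uses base-period quantities as weights.
ΣP(Q2 2011)·Q(Q1 2011) = 46×8 + 1×263 = 368 + 263 = 631
ΣP(Q1 2011)·Q(Q1 2011) = 57×8 + 1×263 = 456 + 263 = 719
Index = 631 / 719 × 100 = 87.7608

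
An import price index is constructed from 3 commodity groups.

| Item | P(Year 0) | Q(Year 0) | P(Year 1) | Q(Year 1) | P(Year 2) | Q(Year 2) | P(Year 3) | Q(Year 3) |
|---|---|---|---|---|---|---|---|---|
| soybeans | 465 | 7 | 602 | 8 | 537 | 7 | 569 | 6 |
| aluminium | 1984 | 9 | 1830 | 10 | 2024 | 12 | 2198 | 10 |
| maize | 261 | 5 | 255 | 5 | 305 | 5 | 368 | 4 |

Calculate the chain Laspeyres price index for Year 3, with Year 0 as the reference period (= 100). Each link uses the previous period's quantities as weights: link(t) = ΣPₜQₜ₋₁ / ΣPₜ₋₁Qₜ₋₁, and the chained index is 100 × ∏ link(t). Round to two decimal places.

Link Year 0→Year 1:
ΣP(Year 1)Q(Year 0) = 602×7 + 1830×9 + 255×5 = 4214 + 16470 + 1275 = 21959
ΣP(Year 0)Q(Year 0) = 465×7 + 1984×9 + 261×5 = 3255 + 17856 + 1305 = 22416
link = 21959/22416 = 0.979613
Link Year 1→Year 2:
ΣP(Year 2)Q(Year 1) = 537×8 + 2024×10 + 305×5 = 4296 + 20240 + 1525 = 26061
ΣP(Year 1)Q(Year 1) = 602×8 + 1830×10 + 255×5 = 4816 + 18300 + 1275 = 24391
link = 26061/24391 = 1.068468
Link Year 2→Year 3:
ΣP(Year 3)Q(Year 2) = 569×7 + 2198×12 + 368×5 = 3983 + 26376 + 1840 = 32199
ΣP(Year 2)Q(Year 2) = 537×7 + 2024×12 + 305×5 = 3759 + 24288 + 1525 = 29572
link = 32199/29572 = 1.088834
Chained index = 100 × 0.979613 × 1.068468 × 1.088834 = 113.9666

113.97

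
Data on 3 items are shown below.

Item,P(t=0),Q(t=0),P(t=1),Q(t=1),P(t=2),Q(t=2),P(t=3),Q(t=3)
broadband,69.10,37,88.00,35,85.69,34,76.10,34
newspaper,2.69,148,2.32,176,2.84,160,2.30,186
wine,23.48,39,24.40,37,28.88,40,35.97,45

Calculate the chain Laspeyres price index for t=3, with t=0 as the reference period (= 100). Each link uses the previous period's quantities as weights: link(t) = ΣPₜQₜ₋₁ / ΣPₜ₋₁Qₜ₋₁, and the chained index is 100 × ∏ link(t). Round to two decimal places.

Link t=0→t=1:
ΣP(t=1)Q(t=0) = 88.00×37 + 2.32×148 + 24.40×39 = 3256 + 343.36 + 951.6 = 4550.96
ΣP(t=0)Q(t=0) = 69.10×37 + 2.69×148 + 23.48×39 = 2556.7 + 398.12 + 915.72 = 3870.54
link = 4550.96/3870.54 = 1.175795
Link t=1→t=2:
ΣP(t=2)Q(t=1) = 85.69×35 + 2.84×176 + 28.88×37 = 2999.15 + 499.84 + 1068.56 = 4567.55
ΣP(t=1)Q(t=1) = 88.00×35 + 2.32×176 + 24.40×37 = 3080 + 408.32 + 902.8 = 4391.12
link = 4567.55/4391.12 = 1.040179
Link t=2→t=3:
ΣP(t=3)Q(t=2) = 76.10×34 + 2.30×160 + 35.97×40 = 2587.4 + 368 + 1438.8 = 4394.2
ΣP(t=2)Q(t=2) = 85.69×34 + 2.84×160 + 28.88×40 = 2913.46 + 454.4 + 1155.2 = 4523.06
link = 4394.2/4523.06 = 0.971510
Chained index = 100 × 1.175795 × 1.040179 × 0.971510 = 118.8193

118.82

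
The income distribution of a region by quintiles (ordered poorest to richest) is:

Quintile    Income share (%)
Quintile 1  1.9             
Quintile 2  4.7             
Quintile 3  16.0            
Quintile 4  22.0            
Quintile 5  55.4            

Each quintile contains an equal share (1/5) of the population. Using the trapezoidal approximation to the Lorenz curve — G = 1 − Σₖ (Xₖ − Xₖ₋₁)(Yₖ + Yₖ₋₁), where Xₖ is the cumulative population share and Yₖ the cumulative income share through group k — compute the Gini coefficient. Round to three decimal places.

0.497

Cumulative income shares Yₖ: 0.0190, 0.0660, 0.2260, 0.4460, 1.0000
Σ (Xₖ−Xₖ₋₁)(Yₖ+Yₖ₋₁) = (1/5)(0.0190+0.0000) + (1/5)(0.0660+0.0190) + (1/5)(0.2260+0.0660) + (1/5)(0.4460+0.2260) + (1/5)(1.0000+0.4460)
  = 0.0038 + 0.0170 + 0.0584 + 0.1344 + 0.2892 = 0.5028
G = 1 − 0.5028 = 0.4972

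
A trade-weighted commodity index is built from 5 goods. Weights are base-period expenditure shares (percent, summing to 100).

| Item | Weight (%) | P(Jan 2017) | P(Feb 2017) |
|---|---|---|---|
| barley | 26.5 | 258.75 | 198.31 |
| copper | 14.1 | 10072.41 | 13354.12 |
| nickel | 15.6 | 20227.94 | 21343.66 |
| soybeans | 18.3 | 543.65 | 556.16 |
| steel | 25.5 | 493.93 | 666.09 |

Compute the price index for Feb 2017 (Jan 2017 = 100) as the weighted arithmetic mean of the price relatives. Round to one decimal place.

108.6

barley: 26.5 × (198.31/258.75) = 26.5 × 0.766415 = 20.3100
copper: 14.1 × (13354.12/10072.41) = 14.1 × 1.325812 = 18.6939
nickel: 15.6 × (21343.66/20227.94) = 15.6 × 1.055157 = 16.4605
soybeans: 18.3 × (556.16/543.65) = 18.3 × 1.023011 = 18.7211
steel: 25.5 × (666.09/493.93) = 25.5 × 1.348551 = 34.3881
Index = Σ wᵢ·(p₁ᵢ/p₀ᵢ) = 20.3100 + 18.6939 + 16.4605 + 18.7211 + 34.3881 = 108.5736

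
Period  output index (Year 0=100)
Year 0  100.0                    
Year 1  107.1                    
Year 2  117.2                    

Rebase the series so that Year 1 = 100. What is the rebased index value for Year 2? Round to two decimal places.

Rebased(Year 2) = 117.2 / 107.1 × 100 = 109.4304

109.43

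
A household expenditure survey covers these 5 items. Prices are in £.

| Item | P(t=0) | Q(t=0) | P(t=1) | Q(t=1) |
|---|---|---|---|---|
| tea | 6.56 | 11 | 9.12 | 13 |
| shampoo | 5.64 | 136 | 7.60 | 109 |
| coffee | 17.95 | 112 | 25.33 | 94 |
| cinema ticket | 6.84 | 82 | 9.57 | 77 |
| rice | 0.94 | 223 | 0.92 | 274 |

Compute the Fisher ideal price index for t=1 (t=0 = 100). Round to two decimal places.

136.57

Laspeyres component (base-period weights):
ΣP(t=1)Q(t=0) = 9.12×11 + 7.60×136 + 25.33×112 + 9.57×82 + 0.92×223 = 100.32 + 1033.6 + 2836.96 + 784.74 + 205.16 = 4960.78
ΣP(t=0)Q(t=0) = 6.56×11 + 5.64×136 + 17.95×112 + 6.84×82 + 0.94×223 = 72.16 + 767.04 + 2010.4 + 560.88 + 209.62 = 3620.1
L = 4960.78 / 3620.1 × 100 = 137.0343
Paasche component (current-period weights):
ΣP(t=1)Q(t=1) = 9.12×13 + 7.60×109 + 25.33×94 + 9.57×77 + 0.92×274 = 118.56 + 828.4 + 2381.02 + 736.89 + 252.08 = 4316.95
ΣP(t=0)Q(t=1) = 6.56×13 + 5.64×109 + 17.95×94 + 6.84×77 + 0.94×274 = 85.28 + 614.76 + 1687.3 + 526.68 + 257.56 = 3171.58
P = 4316.95 / 3171.58 × 100 = 136.1135
Fisher = √(L × P) = √(137.0343 × 136.1135) = 136.5732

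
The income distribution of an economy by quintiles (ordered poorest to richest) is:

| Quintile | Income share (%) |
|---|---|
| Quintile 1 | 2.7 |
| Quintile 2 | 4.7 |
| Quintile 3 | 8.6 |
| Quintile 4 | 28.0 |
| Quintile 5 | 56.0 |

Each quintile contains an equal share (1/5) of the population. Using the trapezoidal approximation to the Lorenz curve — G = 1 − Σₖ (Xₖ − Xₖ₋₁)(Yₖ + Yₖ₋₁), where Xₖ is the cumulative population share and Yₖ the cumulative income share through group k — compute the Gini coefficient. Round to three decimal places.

Cumulative income shares Yₖ: 0.0270, 0.0740, 0.1600, 0.4400, 1.0000
Σ (Xₖ−Xₖ₋₁)(Yₖ+Yₖ₋₁) = (1/5)(0.0270+0.0000) + (1/5)(0.0740+0.0270) + (1/5)(0.1600+0.0740) + (1/5)(0.4400+0.1600) + (1/5)(1.0000+0.4400)
  = 0.0054 + 0.0202 + 0.0468 + 0.1200 + 0.2880 = 0.4804
G = 1 − 0.4804 = 0.5196

0.520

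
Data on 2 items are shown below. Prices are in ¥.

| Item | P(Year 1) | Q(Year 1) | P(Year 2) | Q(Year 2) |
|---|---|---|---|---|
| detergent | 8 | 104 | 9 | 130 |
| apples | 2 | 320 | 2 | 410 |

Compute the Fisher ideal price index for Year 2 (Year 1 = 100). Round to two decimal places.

Laspeyres component (base-period weights):
ΣP(Year 2)Q(Year 1) = 9×104 + 2×320 = 936 + 640 = 1576
ΣP(Year 1)Q(Year 1) = 8×104 + 2×320 = 832 + 640 = 1472
L = 1576 / 1472 × 100 = 107.0652
Paasche component (current-period weights):
ΣP(Year 2)Q(Year 2) = 9×130 + 2×410 = 1170 + 820 = 1990
ΣP(Year 1)Q(Year 2) = 8×130 + 2×410 = 1040 + 820 = 1860
P = 1990 / 1860 × 100 = 106.9892
Fisher = √(L × P) = √(107.0652 × 106.9892) = 107.0272

107.03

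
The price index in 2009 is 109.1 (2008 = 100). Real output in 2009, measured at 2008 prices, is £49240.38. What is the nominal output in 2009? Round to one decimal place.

Nominal = Real × (Index/100) = 49240.38 × (109.1/100)
        = 49240.38 × 1.091 = 53721.2546

53721.3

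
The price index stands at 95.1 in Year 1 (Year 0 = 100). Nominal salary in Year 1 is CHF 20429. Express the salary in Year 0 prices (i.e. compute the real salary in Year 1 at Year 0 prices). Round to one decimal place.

Real = Nominal ÷ (Index/100) = 20429 ÷ (95.1/100)
     = 20429 ÷ 0.951 = 21481.5983

21481.6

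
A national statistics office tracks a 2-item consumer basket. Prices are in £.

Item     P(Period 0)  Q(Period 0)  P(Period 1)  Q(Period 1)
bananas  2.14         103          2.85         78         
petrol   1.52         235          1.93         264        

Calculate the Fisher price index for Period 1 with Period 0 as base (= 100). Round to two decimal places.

129.07

Laspeyres component (base-period weights):
ΣP(Period 1)Q(Period 0) = 2.85×103 + 1.93×235 = 293.55 + 453.55 = 747.1
ΣP(Period 0)Q(Period 0) = 2.14×103 + 1.52×235 = 220.42 + 357.2 = 577.62
L = 747.1 / 577.62 × 100 = 129.3411
Paasche component (current-period weights):
ΣP(Period 1)Q(Period 1) = 2.85×78 + 1.93×264 = 222.3 + 509.52 = 731.82
ΣP(Period 0)Q(Period 1) = 2.14×78 + 1.52×264 = 166.92 + 401.28 = 568.2
P = 731.82 / 568.2 × 100 = 128.7962
Fisher = √(L × P) = √(129.3411 × 128.7962) = 129.0684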